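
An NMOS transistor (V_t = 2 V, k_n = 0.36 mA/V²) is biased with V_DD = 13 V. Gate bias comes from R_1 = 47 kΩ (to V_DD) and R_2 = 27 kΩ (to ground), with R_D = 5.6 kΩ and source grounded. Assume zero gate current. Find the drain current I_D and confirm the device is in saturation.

I_D ≈ 1.4 mA

V_G = V_DD·R_2/(R_1+R_2) = 13×27/74 = 4.74 V. With the source grounded, V_GS = V_G = 4.74 V.
Assume saturation: I_D = (k_n/2)(V_GS − V_t)² = (0.36/2)×(4.74 − 2)² = 0.18×2.74² = 1.35 mA.
V_DS = V_DD − I_D·R_D = 13 − 1.35×5.6 = 5.41 V.
Saturation requires V_DS ≥ V_GS − V_t = 2.74 V; 5.41 ≥ 2.74 ✓.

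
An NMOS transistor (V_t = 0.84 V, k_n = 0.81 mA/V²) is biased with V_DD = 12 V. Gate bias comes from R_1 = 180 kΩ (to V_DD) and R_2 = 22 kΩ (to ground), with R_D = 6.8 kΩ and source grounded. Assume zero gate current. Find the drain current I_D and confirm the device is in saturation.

I_D ≈ 0.088 mA

V_G = V_DD·R_2/(R_1+R_2) = 12×22/202 = 1.31 V. With the source grounded, V_GS = V_G = 1.31 V.
Assume saturation: I_D = (k_n/2)(V_GS − V_t)² = (0.81/2)×(1.31 − 0.84)² = 0.405×0.467² = 0.0883 mA.
V_DS = V_DD − I_D·R_D = 12 − 0.0883×6.8 = 11.4 V.
Saturation requires V_DS ≥ V_GS − V_t = 0.467 V; 11.4 ≥ 0.467 ✓.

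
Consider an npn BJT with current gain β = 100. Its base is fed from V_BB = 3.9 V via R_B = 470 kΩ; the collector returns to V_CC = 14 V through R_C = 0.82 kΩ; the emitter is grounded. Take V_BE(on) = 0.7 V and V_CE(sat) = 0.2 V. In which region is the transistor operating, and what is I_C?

active; I_C ≈ 0.68 mA

Assume active. Base-emitter loop: I_B = (V_BB − V_BE)/R_B = (3.9 − 0.7)/470 = 0.00681 mA.
I_C = β·I_B = 100×0.00681 = 0.681 mA.
V_CE = V_CC − I_C·R_C = 14 − 0.681×0.82 = 13.4 V > V_CE(sat), so the active-region assumption holds.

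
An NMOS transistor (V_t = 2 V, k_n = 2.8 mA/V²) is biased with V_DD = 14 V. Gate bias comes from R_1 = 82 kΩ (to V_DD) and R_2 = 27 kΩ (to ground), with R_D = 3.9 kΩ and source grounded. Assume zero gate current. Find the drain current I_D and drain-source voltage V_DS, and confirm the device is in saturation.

I_D ≈ 3 mA, V_DS ≈ 2.2 V

V_G = V_DD·R_2/(R_1+R_2) = 14×27/109 = 3.47 V. With the source grounded, V_GS = V_G = 3.47 V.
Assume saturation: I_D = (k_n/2)(V_GS − V_t)² = (2.8/2)×(3.47 − 2)² = 1.4×1.47² = 3.02 mA.
V_DS = V_DD − I_D·R_D = 14 − 3.02×3.9 = 2.24 V.
Saturation requires V_DS ≥ V_GS − V_t = 1.47 V; 2.24 ≥ 1.47 ✓.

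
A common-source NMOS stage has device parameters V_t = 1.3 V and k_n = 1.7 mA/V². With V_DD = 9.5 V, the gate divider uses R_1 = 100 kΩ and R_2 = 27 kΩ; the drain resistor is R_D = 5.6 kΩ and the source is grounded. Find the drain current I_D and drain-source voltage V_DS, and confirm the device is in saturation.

V_G = V_DD·R_2/(R_1+R_2) = 9.5×27/127 = 2.02 V. With the source grounded, V_GS = V_G = 2.02 V.
Assume saturation: I_D = (k_n/2)(V_GS − V_t)² = (1.7/2)×(2.02 − 1.3)² = 0.85×0.72² = 0.44 mA.
V_DS = V_DD − I_D·R_D = 9.5 − 0.44×5.6 = 7.03 V.
Saturation requires V_DS ≥ V_GS − V_t = 0.72 V; 7.03 ≥ 0.72 ✓.

I_D ≈ 0.44 mA, V_DS ≈ 7 V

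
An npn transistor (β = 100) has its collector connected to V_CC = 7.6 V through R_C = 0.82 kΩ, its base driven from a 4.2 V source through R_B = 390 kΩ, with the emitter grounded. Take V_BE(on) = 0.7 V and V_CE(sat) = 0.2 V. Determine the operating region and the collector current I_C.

Assume active. Base-emitter loop: I_B = (V_BB − V_BE)/R_B = (4.2 − 0.7)/390 = 0.00897 mA.
I_C = β·I_B = 100×0.00897 = 0.897 mA.
V_CE = V_CC − I_C·R_C = 7.6 − 0.897×0.82 = 6.86 V > V_CE(sat), so the active-region assumption holds.

active; I_C ≈ 0.9 mA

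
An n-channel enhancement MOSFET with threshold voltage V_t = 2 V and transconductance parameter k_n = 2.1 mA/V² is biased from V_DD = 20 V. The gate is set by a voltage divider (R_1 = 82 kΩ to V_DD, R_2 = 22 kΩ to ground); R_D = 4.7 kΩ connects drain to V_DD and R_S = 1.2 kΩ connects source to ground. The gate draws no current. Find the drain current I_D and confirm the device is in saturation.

V_G = V_DD·R_2/(R_1+R_2) = 20×22/104 = 4.23 V.
Assume saturation: I_D = (k_n/2)(V_GS − V_t)² with V_GS = V_G − I_D·R_S = 4.23 − 1.2·I_D.
Substituting gives 1.51·I_D² − 6.62·I_D + 5.23 = 0, with roots I_D = 1.03 or 3.35 mA.
The root I_D = 3.35 mA gives V_GS = 0.215 V ≤ V_t, so take I_D = 1.03 mA.
Then V_GS = 2.99 V and V_DS = V_DD − I_D(R_D+R_S) = 20 − 1.03×5.9 = 13.9 V.
Saturation requires V_DS ≥ V_GS − V_t = 0.992 V; 13.9 ≥ 0.992 ✓.

I_D ≈ 1 mA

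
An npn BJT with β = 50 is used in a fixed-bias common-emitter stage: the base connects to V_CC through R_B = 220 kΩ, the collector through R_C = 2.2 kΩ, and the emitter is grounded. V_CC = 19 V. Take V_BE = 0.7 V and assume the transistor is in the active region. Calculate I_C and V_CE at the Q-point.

I_C ≈ 4.2 mA, V_CE ≈ 9.8 V

Base loop: V_CC = I_B·R_B + V_BE, so I_B = (19 − 0.7)/220 kΩ = 0.0832 mA.
In the active region I_C = β·I_B = 50 × 0.0832 = 4.16 mA.
Collector loop: V_CE = V_CC − I_C·R_C = 19 − 4.16×2.2 = 9.85 V.
Since V_CE = 9.85 V > V_CE(sat) ≈ 0.2 V, the transistor is in the active region as assumed.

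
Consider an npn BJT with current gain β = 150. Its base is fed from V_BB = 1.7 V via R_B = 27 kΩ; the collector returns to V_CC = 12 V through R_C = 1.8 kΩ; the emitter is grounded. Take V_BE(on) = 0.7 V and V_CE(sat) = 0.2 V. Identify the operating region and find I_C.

Assume active. Base-emitter loop: I_B = (V_BB − V_BE)/R_B = (1.7 − 0.7)/27 = 0.037 mA.
I_C = β·I_B = 150×0.037 = 5.56 mA.
V_CE = V_CC − I_C·R_C = 12 − 5.56×1.8 = 2 V > V_CE(sat), so the active-region assumption holds.

active; I_C ≈ 5.6 mA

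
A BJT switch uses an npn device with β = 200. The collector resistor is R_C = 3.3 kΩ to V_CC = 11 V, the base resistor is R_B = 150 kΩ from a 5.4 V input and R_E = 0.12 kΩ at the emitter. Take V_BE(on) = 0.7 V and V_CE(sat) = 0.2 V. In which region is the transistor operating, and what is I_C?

saturation; I_C ≈ 3.2 mA

Assume active: I_B = (5.4 − 0.7)/(150 + 201×0.12) = 0.027 mA, I_C = β·I_B = 5.4 mA.
Then V_CE = 11 − 5.4×3.3 − 5.43×0.12 = -7.47 V < 0.2 V — the active assumption fails.
Re-solve with V_CE = 0.2 V. KCL at the emitter: V_E/R_E = (V_BB−0.7−V_E)/R_B + (V_CC−0.2−V_E)/R_C, giving V_E = 0.382 V.
I_C = (V_CC − 0.2 − V_E)/R_C = (10.8 − 0.382)/3.3 = 3.16 mA.
Check: I_B = (4.7 − 0.382)/150 = 0.0288 mA, and β·I_B = 5.76 mA > I_C, confirming saturation.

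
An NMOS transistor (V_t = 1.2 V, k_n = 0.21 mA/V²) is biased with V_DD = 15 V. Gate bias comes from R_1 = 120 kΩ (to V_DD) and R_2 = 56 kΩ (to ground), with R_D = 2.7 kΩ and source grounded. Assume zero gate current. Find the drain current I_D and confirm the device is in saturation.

I_D ≈ 1.3 mA

V_G = V_DD·R_2/(R_1+R_2) = 15×56/176 = 4.77 V. With the source grounded, V_GS = V_G = 4.77 V.
Assume saturation: I_D = (k_n/2)(V_GS − V_t)² = (0.21/2)×(4.77 − 1.2)² = 0.105×3.57² = 1.34 mA.
V_DS = V_DD − I_D·R_D = 15 − 1.34×2.7 = 11.4 V.
Saturation requires V_DS ≥ V_GS − V_t = 3.57 V; 11.4 ≥ 3.57 ✓.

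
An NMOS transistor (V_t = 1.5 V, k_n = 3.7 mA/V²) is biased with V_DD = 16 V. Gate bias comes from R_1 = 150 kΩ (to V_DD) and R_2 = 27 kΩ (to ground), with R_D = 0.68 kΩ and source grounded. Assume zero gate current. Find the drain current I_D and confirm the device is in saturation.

V_G = V_DD·R_2/(R_1+R_2) = 16×27/177 = 2.44 V. With the source grounded, V_GS = V_G = 2.44 V.
Assume saturation: I_D = (k_n/2)(V_GS − V_t)² = (3.7/2)×(2.44 − 1.5)² = 1.85×0.941² = 1.64 mA.
V_DS = V_DD − I_D·R_D = 16 − 1.64×0.68 = 14.9 V.
Saturation requires V_DS ≥ V_GS − V_t = 0.941 V; 14.9 ≥ 0.941 ✓.

I_D ≈ 1.6 mA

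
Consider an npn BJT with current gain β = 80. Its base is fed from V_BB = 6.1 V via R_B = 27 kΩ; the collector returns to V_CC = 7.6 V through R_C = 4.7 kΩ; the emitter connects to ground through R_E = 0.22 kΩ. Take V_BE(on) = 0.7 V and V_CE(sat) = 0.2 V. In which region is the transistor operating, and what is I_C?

Assume active: I_B = (6.1 − 0.7)/(27 + 81×0.22) = 0.12 mA, I_C = β·I_B = 9.64 mA.
Then V_CE = 7.6 − 9.64×4.7 − 9.76×0.22 = -39.8 V < 0.2 V — the active assumption fails.
Re-solve with V_CE = 0.2 V. KCL at the emitter: V_E/R_E = (V_BB−0.7−V_E)/R_B + (V_CC−0.2−V_E)/R_C, giving V_E = 0.37 V.
I_C = (V_CC − 0.2 − V_E)/R_C = (7.4 − 0.37)/4.7 = 1.5 mA.
Check: I_B = (5.4 − 0.37)/27 = 0.186 mA, and β·I_B = 14.9 mA > I_C, confirming saturation.

saturation; I_C ≈ 1.5 mA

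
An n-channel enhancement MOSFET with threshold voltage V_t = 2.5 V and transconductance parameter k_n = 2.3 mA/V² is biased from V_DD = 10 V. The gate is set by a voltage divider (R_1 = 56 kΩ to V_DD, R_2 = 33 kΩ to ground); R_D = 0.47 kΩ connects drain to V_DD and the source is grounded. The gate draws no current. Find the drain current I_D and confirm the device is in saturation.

I_D ≈ 1.7 mA

V_G = V_DD·R_2/(R_1+R_2) = 10×33/89 = 3.71 V. With the source grounded, V_GS = V_G = 3.71 V.
Assume saturation: I_D = (k_n/2)(V_GS − V_t)² = (2.3/2)×(3.71 − 2.5)² = 1.15×1.21² = 1.68 mA.
V_DS = V_DD − I_D·R_D = 10 − 1.68×0.47 = 9.21 V.
Saturation requires V_DS ≥ V_GS − V_t = 1.21 V; 9.21 ≥ 1.21 ✓.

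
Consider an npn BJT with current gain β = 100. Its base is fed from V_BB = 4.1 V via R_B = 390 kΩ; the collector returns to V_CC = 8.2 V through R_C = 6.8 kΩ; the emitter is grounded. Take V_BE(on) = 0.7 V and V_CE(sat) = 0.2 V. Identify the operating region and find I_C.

Assume active. Base-emitter loop: I_B = (V_BB − V_BE)/R_B = (4.1 − 0.7)/390 = 0.00872 mA.
I_C = β·I_B = 100×0.00872 = 0.872 mA.
V_CE = V_CC − I_C·R_C = 8.2 − 0.872×6.8 = 2.27 V > V_CE(sat), so the active-region assumption holds.

active; I_C ≈ 0.87 mA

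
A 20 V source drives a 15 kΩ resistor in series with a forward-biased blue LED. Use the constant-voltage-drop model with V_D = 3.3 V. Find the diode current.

I ≈ 1.1 mA

KVL around the loop: 20 = V_D + I·R = 3.3 + I × 15 kΩ.
So I = (20 − 3.3) / 15 kΩ = 16.7 / 15 = 1.11 mA.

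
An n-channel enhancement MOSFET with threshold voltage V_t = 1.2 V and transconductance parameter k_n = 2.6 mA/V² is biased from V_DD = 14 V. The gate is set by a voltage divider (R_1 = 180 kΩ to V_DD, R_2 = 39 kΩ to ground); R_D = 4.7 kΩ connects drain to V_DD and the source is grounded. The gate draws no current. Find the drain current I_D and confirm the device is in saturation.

I_D ≈ 2.2 mA

V_G = V_DD·R_2/(R_1+R_2) = 14×39/219 = 2.49 V. With the source grounded, V_GS = V_G = 2.49 V.
Assume saturation: I_D = (k_n/2)(V_GS − V_t)² = (2.6/2)×(2.49 − 1.2)² = 1.3×1.29² = 2.17 mA.
V_DS = V_DD − I_D·R_D = 14 − 2.17×4.7 = 3.78 V.
Saturation requires V_DS ≥ V_GS − V_t = 1.29 V; 3.78 ≥ 1.29 ✓.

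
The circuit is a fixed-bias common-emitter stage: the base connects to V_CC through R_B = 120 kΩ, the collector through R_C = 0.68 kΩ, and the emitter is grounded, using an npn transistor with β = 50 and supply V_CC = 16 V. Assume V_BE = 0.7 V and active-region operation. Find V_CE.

Base loop: V_CC = I_B·R_B + V_BE, so I_B = (16 − 0.7)/120 kΩ = 0.128 mA.
In the active region I_C = β·I_B = 50 × 0.128 = 6.38 mA.
Collector loop: V_CE = V_CC − I_C·R_C = 16 − 6.38×0.68 = 11.7 V.
Since V_CE = 11.7 V > V_CE(sat) ≈ 0.2 V, the transistor is in the active region as assumed.

V_CE ≈ 12 V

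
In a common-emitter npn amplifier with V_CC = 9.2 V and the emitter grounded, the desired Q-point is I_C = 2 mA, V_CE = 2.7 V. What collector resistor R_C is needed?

R_C ≈ 3.2 kΩ

Collector loop: V_CC = I_C·R_C + V_CE.
R_C = (V_CC − V_CE)/I_C = (9.2 − 2.7)/2 = 3.25 kΩ.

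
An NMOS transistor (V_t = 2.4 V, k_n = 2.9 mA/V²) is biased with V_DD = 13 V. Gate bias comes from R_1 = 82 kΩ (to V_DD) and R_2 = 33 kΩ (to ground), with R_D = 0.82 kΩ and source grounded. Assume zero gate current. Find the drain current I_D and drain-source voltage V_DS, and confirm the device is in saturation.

V_G = V_DD·R_2/(R_1+R_2) = 13×33/115 = 3.73 V. With the source grounded, V_GS = V_G = 3.73 V.
Assume saturation: I_D = (k_n/2)(V_GS − V_t)² = (2.9/2)×(3.73 − 2.4)² = 1.45×1.33² = 2.57 mA.
V_DS = V_DD − I_D·R_D = 13 − 2.57×0.82 = 10.9 V.
Saturation requires V_DS ≥ V_GS − V_t = 1.33 V; 10.9 ≥ 1.33 ✓.

I_D ≈ 2.6 mA, V_DS ≈ 11 V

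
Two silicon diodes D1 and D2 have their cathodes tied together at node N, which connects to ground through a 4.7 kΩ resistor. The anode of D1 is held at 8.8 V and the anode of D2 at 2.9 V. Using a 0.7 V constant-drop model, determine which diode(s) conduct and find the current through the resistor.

Assume both conduct. Then node N would need to be at both 8.8−0.7 = 8.1 V and 2.9−0.7 = 2.2 V, which is impossible.
Assume only D1 conducts: V_N = 8.8 − 0.7 = 8.1 V, so I_R = 8.1/4.7 = 1.72 mA.
Check D2: its anode-to-cathode voltage is 2.9 − 8.1 = -5.2 V < 0.7 V, so it is off. The assumption is consistent.

Only D1 conducts; I_R ≈ 1.7 mA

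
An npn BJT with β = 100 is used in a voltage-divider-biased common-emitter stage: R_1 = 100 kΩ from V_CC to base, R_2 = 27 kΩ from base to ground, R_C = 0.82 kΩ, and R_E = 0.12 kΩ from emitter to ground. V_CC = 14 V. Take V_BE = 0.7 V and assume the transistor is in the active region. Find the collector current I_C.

I_C ≈ 6.8 mA

Thevenize the base divider: V_Th = V_CC·R_2/(R_1+R_2) = 14×27/127 = 2.98 V, R_Th = R_1‖R_2 = 21.3 kΩ.
Base-emitter loop: V_Th = I_B·R_Th + V_BE + (β+1)I_B·R_E, so I_B = (2.98 − 0.7) / (21.3 + 101×0.12) = 0.0682 mA.
I_C = β·I_B = 100×0.0682 = 6.82 mA, and I_E = (β+1)I_B = 6.89 mA.
V_CE = V_CC − I_C·R_C − I_E·R_E = 14 − 6.82×0.82 − 6.89×0.12 = 7.58 V.
V_CE = 7.58 V > 0.2 V confirms active-region operation.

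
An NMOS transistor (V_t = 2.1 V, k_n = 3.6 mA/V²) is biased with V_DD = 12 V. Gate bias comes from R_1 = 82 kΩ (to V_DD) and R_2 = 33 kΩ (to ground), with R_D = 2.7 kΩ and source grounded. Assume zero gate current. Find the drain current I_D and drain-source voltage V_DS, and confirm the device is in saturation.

V_G = V_DD·R_2/(R_1+R_2) = 12×33/115 = 3.44 V. With the source grounded, V_GS = V_G = 3.44 V.
Assume saturation: I_D = (k_n/2)(V_GS − V_t)² = (3.6/2)×(3.44 − 2.1)² = 1.8×1.34² = 3.25 mA.
V_DS = V_DD − I_D·R_D = 12 − 3.25×2.7 = 3.23 V.
Saturation requires V_DS ≥ V_GS − V_t = 1.34 V; 3.23 ≥ 1.34 ✓.

I_D ≈ 3.2 mA, V_DS ≈ 3.2 V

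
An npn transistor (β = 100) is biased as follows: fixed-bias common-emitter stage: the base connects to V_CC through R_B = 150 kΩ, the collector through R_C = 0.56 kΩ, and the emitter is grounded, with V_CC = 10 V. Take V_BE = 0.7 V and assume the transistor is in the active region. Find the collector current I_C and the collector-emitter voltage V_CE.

I_C ≈ 6.2 mA, V_CE ≈ 6.5 V

Base loop: V_CC = I_B·R_B + V_BE, so I_B = (10 − 0.7)/150 kΩ = 0.062 mA.
In the active region I_C = β·I_B = 100 × 0.062 = 6.2 mA.
Collector loop: V_CE = V_CC − I_C·R_C = 10 − 6.2×0.56 = 6.53 V.
Since V_CE = 6.53 V > V_CE(sat) ≈ 0.2 V, the transistor is in the active region as assumed.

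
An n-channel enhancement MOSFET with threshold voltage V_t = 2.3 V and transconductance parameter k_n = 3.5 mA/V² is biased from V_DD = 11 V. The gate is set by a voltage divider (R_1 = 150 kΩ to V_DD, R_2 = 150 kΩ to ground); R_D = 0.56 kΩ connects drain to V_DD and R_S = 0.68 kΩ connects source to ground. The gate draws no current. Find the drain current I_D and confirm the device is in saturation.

I_D ≈ 2.8 mA

V_G = V_DD·R_2/(R_1+R_2) = 11×150/300 = 5.5 V.
Assume saturation: I_D = (k_n/2)(V_GS − V_t)² with V_GS = V_G − I_D·R_S = 5.5 − 0.68·I_D.
Substituting gives 0.809·I_D² − 8.62·I_D + 17.9 = 0, with roots I_D = 2.83 or 7.81 mA.
The root I_D = 7.81 mA gives V_GS = 0.187 V ≤ V_t, so take I_D = 2.83 mA.
Then V_GS = 3.57 V and V_DS = V_DD − I_D(R_D+R_S) = 11 − 2.83×1.24 = 7.49 V.
Saturation requires V_DS ≥ V_GS − V_t = 1.27 V; 7.49 ≥ 1.27 ✓.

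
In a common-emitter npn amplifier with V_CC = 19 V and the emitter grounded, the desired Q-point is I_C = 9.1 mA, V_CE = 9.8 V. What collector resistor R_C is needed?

R_C ≈ 1 kΩ

Collector loop: V_CC = I_C·R_C + V_CE.
R_C = (V_CC − V_CE)/I_C = (19 − 9.8)/9.1 = 1.01 kΩ.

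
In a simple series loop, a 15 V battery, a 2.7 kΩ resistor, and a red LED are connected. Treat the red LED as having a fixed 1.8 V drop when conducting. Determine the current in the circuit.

KVL around the loop: 15 = V_D + I·R = 1.8 + I × 2.7 kΩ.
So I = (15 − 1.8) / 2.7 kΩ = 13.2 / 2.7 = 4.89 mA.

I ≈ 4.9 mA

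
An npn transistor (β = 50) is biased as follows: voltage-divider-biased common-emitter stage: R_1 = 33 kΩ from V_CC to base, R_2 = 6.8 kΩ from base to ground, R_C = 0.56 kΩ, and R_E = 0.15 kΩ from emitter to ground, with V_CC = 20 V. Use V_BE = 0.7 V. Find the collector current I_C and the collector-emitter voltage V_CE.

Thevenize the base divider: V_Th = V_CC·R_2/(R_1+R_2) = 20×6.8/39.8 = 3.42 V, R_Th = R_1‖R_2 = 5.64 kΩ.
Base-emitter loop: V_Th = I_B·R_Th + V_BE + (β+1)I_B·R_E, so I_B = (3.42 − 0.7) / (5.64 + 51×0.15) = 0.204 mA.
I_C = β·I_B = 50×0.204 = 10.2 mA, and I_E = (β+1)I_B = 10.4 mA.
V_CE = V_CC − I_C·R_C − I_E·R_E = 20 − 10.2×0.56 − 10.4×0.15 = 12.7 V.
V_CE = 12.7 V > 0.2 V confirms active-region operation.

I_C ≈ 10 mA, V_CE ≈ 13 V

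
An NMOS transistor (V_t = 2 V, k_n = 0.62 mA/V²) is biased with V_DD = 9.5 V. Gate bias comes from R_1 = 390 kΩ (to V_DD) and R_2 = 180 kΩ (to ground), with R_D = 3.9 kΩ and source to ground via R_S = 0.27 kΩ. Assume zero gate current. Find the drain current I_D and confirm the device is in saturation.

V_G = V_DD·R_2/(R_1+R_2) = 9.5×180/570 = 3 V.
Assume saturation: I_D = (k_n/2)(V_GS − V_t)² with V_GS = V_G − I_D·R_S = 3 − 0.27·I_D.
Substituting gives 0.0226·I_D² − 1.17·I_D + 0.31 = 0, with roots I_D = 0.267 or 51.4 mA.
The root I_D = 51.4 mA gives V_GS = -10.9 V ≤ V_t, so take I_D = 0.267 mA.
Then V_GS = 2.93 V and V_DS = V_DD − I_D(R_D+R_S) = 9.5 − 0.267×4.17 = 8.39 V.
Saturation requires V_DS ≥ V_GS − V_t = 0.928 V; 8.39 ≥ 0.928 ✓.

I_D ≈ 0.27 mA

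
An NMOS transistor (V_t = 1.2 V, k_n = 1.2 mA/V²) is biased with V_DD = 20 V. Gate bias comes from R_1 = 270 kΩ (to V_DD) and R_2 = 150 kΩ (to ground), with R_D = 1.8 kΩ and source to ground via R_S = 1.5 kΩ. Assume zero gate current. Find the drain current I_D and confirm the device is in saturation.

V_G = V_DD·R_2/(R_1+R_2) = 20×150/420 = 7.14 V.
Assume saturation: I_D = (k_n/2)(V_GS − V_t)² with V_GS = V_G − I_D·R_S = 7.14 − 1.5·I_D.
Substituting gives 1.35·I_D² − 11.7·I_D + 21.2 = 0, with roots I_D = 2.58 or 6.08 mA.
The root I_D = 6.08 mA gives V_GS = -1.98 V ≤ V_t, so take I_D = 2.58 mA.
Then V_GS = 3.27 V and V_DS = V_DD − I_D(R_D+R_S) = 20 − 2.58×3.3 = 11.5 V.
Saturation requires V_DS ≥ V_GS − V_t = 2.07 V; 11.5 ≥ 2.07 ✓.

I_D ≈ 2.6 mA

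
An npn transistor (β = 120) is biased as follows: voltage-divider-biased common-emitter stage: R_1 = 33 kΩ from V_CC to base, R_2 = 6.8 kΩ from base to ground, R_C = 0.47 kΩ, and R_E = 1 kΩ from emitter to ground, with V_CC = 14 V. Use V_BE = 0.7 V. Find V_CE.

Thevenize the base divider: V_Th = V_CC·R_2/(R_1+R_2) = 14×6.8/39.8 = 2.39 V, R_Th = R_1‖R_2 = 5.64 kΩ.
Base-emitter loop: V_Th = I_B·R_Th + V_BE + (β+1)I_B·R_E, so I_B = (2.39 − 0.7) / (5.64 + 121×1) = 0.0134 mA.
I_C = β·I_B = 120×0.0134 = 1.6 mA, and I_E = (β+1)I_B = 1.62 mA.
V_CE = V_CC − I_C·R_C − I_E·R_E = 14 − 1.6×0.47 − 1.62×1 = 11.6 V.
V_CE = 11.6 V > 0.2 V confirms active-region operation.

V_CE ≈ 12 V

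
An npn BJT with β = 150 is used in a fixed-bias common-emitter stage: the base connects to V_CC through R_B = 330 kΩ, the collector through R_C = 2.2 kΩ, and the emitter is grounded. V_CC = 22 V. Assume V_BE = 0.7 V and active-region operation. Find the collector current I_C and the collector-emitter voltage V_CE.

I_C ≈ 9.7 mA, V_CE ≈ 0.7 V

Base loop: V_CC = I_B·R_B + V_BE, so I_B = (22 − 0.7)/330 kΩ = 0.0645 mA.
In the active region I_C = β·I_B = 150 × 0.0645 = 9.68 mA.
Collector loop: V_CE = V_CC − I_C·R_C = 22 − 9.68×2.2 = 0.7 V.
Since V_CE = 0.7 V > V_CE(sat) ≈ 0.2 V, the transistor is in the active region as assumed.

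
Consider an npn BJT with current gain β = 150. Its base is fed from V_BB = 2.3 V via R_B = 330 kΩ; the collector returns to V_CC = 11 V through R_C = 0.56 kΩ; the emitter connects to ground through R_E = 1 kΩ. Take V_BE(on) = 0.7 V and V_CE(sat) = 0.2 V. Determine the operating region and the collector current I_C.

active; I_C ≈ 0.5 mA

Assume active. Base-emitter loop: I_B = (V_BB − V_BE)/(R_B + (β+1)R_E) = (2.3 − 0.7)/(330 + 151×1) = 0.00333 mA.
I_C = β·I_B = 150×0.00333 = 0.499 mA.
V_CE = V_CC − I_C·R_C − I_E·R_E = 11 − 0.499×0.56 − 0.502×1 = 10.2 V > V_CE(sat), so the active-region assumption holds.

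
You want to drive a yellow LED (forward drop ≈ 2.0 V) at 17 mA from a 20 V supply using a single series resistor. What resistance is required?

The resistor drops V_S − V_D = 20 − 2.0 = 18 V at 17 mA.
R = 18 V / 17 mA = 1.06 kΩ.

R ≈ 1.1 kΩ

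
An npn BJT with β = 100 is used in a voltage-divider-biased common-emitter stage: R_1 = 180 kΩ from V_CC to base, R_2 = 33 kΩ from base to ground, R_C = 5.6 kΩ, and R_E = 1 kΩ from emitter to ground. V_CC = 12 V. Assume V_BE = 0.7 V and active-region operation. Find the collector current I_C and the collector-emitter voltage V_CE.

I_C ≈ 0.9 mA, V_CE ≈ 6.1 V

Thevenize the base divider: V_Th = V_CC·R_2/(R_1+R_2) = 12×33/213 = 1.86 V, R_Th = R_1‖R_2 = 27.9 kΩ.
Base-emitter loop: V_Th = I_B·R_Th + V_BE + (β+1)I_B·R_E, so I_B = (1.86 − 0.7) / (27.9 + 101×1) = 0.00899 mA.
I_C = β·I_B = 100×0.00899 = 0.899 mA, and I_E = (β+1)I_B = 0.908 mA.
V_CE = V_CC − I_C·R_C − I_E·R_E = 12 − 0.899×5.6 − 0.908×1 = 6.06 V.
V_CE = 6.06 V > 0.2 V confirms active-region operation.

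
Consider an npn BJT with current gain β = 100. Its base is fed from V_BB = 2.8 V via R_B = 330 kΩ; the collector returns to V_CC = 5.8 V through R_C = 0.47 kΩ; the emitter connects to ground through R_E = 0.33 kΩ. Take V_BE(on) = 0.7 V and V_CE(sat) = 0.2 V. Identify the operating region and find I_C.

Assume active. Base-emitter loop: I_B = (V_BB − V_BE)/(R_B + (β+1)R_E) = (2.8 − 0.7)/(330 + 101×0.33) = 0.00578 mA.
I_C = β·I_B = 100×0.00578 = 0.578 mA.
V_CE = V_CC − I_C·R_C − I_E·R_E = 5.8 − 0.578×0.47 − 0.584×0.33 = 5.34 V > V_CE(sat), so the active-region assumption holds.

active; I_C ≈ 0.58 mA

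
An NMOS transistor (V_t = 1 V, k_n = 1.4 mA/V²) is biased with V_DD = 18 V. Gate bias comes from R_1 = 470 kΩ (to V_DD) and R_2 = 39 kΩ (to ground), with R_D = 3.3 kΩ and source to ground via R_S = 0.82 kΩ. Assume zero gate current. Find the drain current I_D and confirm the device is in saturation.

I_D ≈ 0.072 mA

V_G = V_DD·R_2/(R_1+R_2) = 18×39/509 = 1.38 V.
Assume saturation: I_D = (k_n/2)(V_GS − V_t)² with V_GS = V_G − I_D·R_S = 1.38 − 0.82·I_D.
Substituting gives 0.471·I_D² − 1.44·I_D + 0.101 = 0, with roots I_D = 0.0718 or 2.98 mA.
The root I_D = 2.98 mA gives V_GS = -1.06 V ≤ V_t, so take I_D = 0.0718 mA.
Then V_GS = 1.32 V and V_DS = V_DD − I_D(R_D+R_S) = 18 − 0.0718×4.12 = 17.7 V.
Saturation requires V_DS ≥ V_GS − V_t = 0.32 V; 17.7 ≥ 0.32 ✓.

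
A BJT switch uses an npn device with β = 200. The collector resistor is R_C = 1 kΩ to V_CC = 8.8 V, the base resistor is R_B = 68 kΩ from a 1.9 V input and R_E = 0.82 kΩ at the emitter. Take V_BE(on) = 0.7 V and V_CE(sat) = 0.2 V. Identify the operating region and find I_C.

active; I_C ≈ 1 mA

Assume active. Base-emitter loop: I_B = (V_BB − V_BE)/(R_B + (β+1)R_E) = (1.9 − 0.7)/(68 + 201×0.82) = 0.00515 mA.
I_C = β·I_B = 200×0.00515 = 1.03 mA.
V_CE = V_CC − I_C·R_C − I_E·R_E = 8.8 − 1.03×1 − 1.04×0.82 = 6.92 V > V_CE(sat), so the active-region assumption holds.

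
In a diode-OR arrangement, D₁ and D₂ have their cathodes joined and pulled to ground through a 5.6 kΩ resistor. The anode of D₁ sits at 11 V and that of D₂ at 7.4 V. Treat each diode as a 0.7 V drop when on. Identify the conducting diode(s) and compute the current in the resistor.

Assume both conduct. Then node N would need to be at both 11−0.7 = 10.3 V and 7.4−0.7 = 6.7 V, which is impossible.
Assume only D₁ conducts: V_N = 11 − 0.7 = 10.3 V, so I_R = 10.3/5.6 = 1.84 mA.
Check D₂: its anode-to-cathode voltage is 7.4 − 10.3 = -2.9 V < 0.7 V, so it is off. The assumption is consistent.

Only D₁ conducts; I_R ≈ 1.8 mA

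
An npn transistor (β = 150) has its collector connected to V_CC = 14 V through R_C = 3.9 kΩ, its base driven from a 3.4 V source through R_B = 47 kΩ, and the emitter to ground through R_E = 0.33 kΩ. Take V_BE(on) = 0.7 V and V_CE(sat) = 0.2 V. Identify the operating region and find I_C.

Assume active: I_B = (3.4 − 0.7)/(47 + 151×0.33) = 0.0279 mA, I_C = β·I_B = 4.18 mA.
Then V_CE = 14 − 4.18×3.9 − 4.21×0.33 = -3.7 V < 0.2 V — the active assumption fails.
Re-solve with V_CE = 0.2 V. KCL at the emitter: V_E/R_E = (V_BB−0.7−V_E)/R_B + (V_CC−0.2−V_E)/R_C, giving V_E = 1.09 V.
I_C = (V_CC − 0.2 − V_E)/R_C = (13.8 − 1.09)/3.9 = 3.26 mA.
Check: I_B = (2.7 − 1.09)/47 = 0.0343 mA, and β·I_B = 5.15 mA > I_C, confirming saturation.

saturation; I_C ≈ 3.3 mA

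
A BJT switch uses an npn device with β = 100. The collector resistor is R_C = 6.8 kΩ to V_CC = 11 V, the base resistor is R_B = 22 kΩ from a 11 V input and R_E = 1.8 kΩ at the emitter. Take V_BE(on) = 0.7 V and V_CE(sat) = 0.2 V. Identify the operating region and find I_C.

Assume active: I_B = (11 − 0.7)/(22 + 101×1.8) = 0.0505 mA, I_C = β·I_B = 5.05 mA.
Then V_CE = 11 − 5.05×6.8 − 5.1×1.8 = -32.6 V < 0.2 V — the active assumption fails.
Re-solve with V_CE = 0.2 V. KCL at the emitter: V_E/R_E = (V_BB−0.7−V_E)/R_B + (V_CC−0.2−V_E)/R_C, giving V_E = 2.75 V.
I_C = (V_CC − 0.2 − V_E)/R_C = (10.8 − 2.75)/6.8 = 1.18 mA.
Check: I_B = (10.3 − 2.75)/22 = 0.343 mA, and β·I_B = 34.3 mA > I_C, confirming saturation.

saturation; I_C ≈ 1.2 mA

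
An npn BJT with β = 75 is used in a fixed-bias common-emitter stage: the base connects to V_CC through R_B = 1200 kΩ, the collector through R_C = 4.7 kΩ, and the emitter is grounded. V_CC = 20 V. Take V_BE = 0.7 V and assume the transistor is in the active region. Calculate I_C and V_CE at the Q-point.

Base loop: V_CC = I_B·R_B + V_BE, so I_B = (20 − 0.7)/1200 kΩ = 0.0161 mA.
In the active region I_C = β·I_B = 75 × 0.0161 = 1.21 mA.
Collector loop: V_CE = V_CC − I_C·R_C = 20 − 1.21×4.7 = 14.3 V.
Since V_CE = 14.3 V > V_CE(sat) ≈ 0.2 V, the transistor is in the active region as assumed.

I_C ≈ 1.2 mA, V_CE ≈ 14 V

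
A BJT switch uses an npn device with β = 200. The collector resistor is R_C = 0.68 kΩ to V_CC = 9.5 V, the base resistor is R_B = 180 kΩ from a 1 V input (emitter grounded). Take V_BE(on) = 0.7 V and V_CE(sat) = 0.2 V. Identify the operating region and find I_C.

active; I_C ≈ 0.33 mA

Assume active. Base-emitter loop: I_B = (V_BB − V_BE)/R_B = (1 − 0.7)/180 = 0.00167 mA.
I_C = β·I_B = 200×0.00167 = 0.333 mA.
V_CE = V_CC − I_C·R_C = 9.5 − 0.333×0.68 = 9.27 V > V_CE(sat), so the active-region assumption holds.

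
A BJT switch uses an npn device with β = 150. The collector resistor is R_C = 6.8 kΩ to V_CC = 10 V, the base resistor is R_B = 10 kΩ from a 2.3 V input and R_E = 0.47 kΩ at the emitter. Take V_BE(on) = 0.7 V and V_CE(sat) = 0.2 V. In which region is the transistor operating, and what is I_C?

saturation; I_C ≈ 1.3 mA

Assume active: I_B = (2.3 − 0.7)/(10 + 151×0.47) = 0.0198 mA, I_C = β·I_B = 2.96 mA.
Then V_CE = 10 − 2.96×6.8 − 2.98×0.47 = -11.6 V < 0.2 V — the active assumption fails.
Re-solve with V_CE = 0.2 V. KCL at the emitter: V_E/R_E = (V_BB−0.7−V_E)/R_B + (V_CC−0.2−V_E)/R_C, giving V_E = 0.674 V.
I_C = (V_CC − 0.2 − V_E)/R_C = (9.8 − 0.674)/6.8 = 1.34 mA.
Check: I_B = (1.6 − 0.674)/10 = 0.0926 mA, and β·I_B = 13.9 mA > I_C, confirming saturation.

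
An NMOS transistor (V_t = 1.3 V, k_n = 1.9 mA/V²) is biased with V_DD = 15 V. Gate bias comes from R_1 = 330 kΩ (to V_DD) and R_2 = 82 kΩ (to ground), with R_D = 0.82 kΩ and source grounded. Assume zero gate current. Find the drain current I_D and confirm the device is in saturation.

V_G = V_DD·R_2/(R_1+R_2) = 15×82/412 = 2.99 V. With the source grounded, V_GS = V_G = 2.99 V.
Assume saturation: I_D = (k_n/2)(V_GS − V_t)² = (1.9/2)×(2.99 − 1.3)² = 0.95×1.69² = 2.7 mA.
V_DS = V_DD − I_D·R_D = 15 − 2.7×0.82 = 12.8 V.
Saturation requires V_DS ≥ V_GS − V_t = 1.69 V; 12.8 ≥ 1.69 ✓.

I_D ≈ 2.7 mA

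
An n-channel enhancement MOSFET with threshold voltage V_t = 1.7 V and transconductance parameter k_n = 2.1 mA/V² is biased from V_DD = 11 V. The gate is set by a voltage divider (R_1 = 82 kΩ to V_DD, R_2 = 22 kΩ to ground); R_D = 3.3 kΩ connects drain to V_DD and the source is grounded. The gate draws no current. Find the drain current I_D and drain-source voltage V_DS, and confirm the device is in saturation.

V_G = V_DD·R_2/(R_1+R_2) = 11×22/104 = 2.33 V. With the source grounded, V_GS = V_G = 2.33 V.
Assume saturation: I_D = (k_n/2)(V_GS − V_t)² = (2.1/2)×(2.33 − 1.7)² = 1.05×0.627² = 0.413 mA.
V_DS = V_DD − I_D·R_D = 11 − 0.413×3.3 = 9.64 V.
Saturation requires V_DS ≥ V_GS − V_t = 0.627 V; 9.64 ≥ 0.627 ✓.

I_D ≈ 0.41 mA, V_DS ≈ 9.6 V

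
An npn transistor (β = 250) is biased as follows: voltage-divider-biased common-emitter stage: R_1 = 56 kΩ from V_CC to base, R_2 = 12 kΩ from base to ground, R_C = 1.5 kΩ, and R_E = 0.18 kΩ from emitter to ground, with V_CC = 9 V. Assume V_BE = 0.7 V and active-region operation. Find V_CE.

Thevenize the base divider: V_Th = V_CC·R_2/(R_1+R_2) = 9×12/68 = 1.59 V, R_Th = R_1‖R_2 = 9.88 kΩ.
Base-emitter loop: V_Th = I_B·R_Th + V_BE + (β+1)I_B·R_E, so I_B = (1.59 − 0.7) / (9.88 + 251×0.18) = 0.0161 mA.
I_C = β·I_B = 250×0.0161 = 4.03 mA, and I_E = (β+1)I_B = 4.05 mA.
V_CE = V_CC − I_C·R_C − I_E·R_E = 9 − 4.03×1.5 − 4.05×0.18 = 2.22 V.
V_CE = 2.22 V > 0.2 V confirms active-region operation.

V_CE ≈ 2.2 V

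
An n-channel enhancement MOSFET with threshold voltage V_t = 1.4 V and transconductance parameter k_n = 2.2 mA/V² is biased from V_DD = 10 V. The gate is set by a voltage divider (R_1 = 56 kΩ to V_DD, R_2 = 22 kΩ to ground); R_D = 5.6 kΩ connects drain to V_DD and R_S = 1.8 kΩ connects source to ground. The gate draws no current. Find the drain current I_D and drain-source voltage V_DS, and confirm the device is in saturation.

V_G = V_DD·R_2/(R_1+R_2) = 10×22/78 = 2.82 V.
Assume saturation: I_D = (k_n/2)(V_GS − V_t)² with V_GS = V_G − I_D·R_S = 2.82 − 1.8·I_D.
Substituting gives 3.56·I_D² − 6.63·I_D + 2.22 = 0, with roots I_D = 0.438 or 1.42 mA.
The root I_D = 1.42 mA gives V_GS = 0.264 V ≤ V_t, so take I_D = 0.438 mA.
Then V_GS = 2.03 V and V_DS = V_DD − I_D(R_D+R_S) = 10 − 0.438×7.4 = 6.76 V.
Saturation requires V_DS ≥ V_GS − V_t = 0.631 V; 6.76 ≥ 0.631 ✓.

I_D ≈ 0.44 mA, V_DS ≈ 6.8 V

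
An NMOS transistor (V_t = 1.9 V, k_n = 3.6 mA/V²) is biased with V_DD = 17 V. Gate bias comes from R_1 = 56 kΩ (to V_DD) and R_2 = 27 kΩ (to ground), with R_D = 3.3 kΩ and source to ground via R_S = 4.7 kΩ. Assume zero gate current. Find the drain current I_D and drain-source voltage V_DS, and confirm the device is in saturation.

V_G = V_DD·R_2/(R_1+R_2) = 17×27/83 = 5.53 V.
Assume saturation: I_D = (k_n/2)(V_GS − V_t)² with V_GS = V_G − I_D·R_S = 5.53 − 4.7·I_D.
Substituting gives 39.8·I_D² − 62.4·I_D + 23.7 = 0, with roots I_D = 0.645 or 0.925 mA.
The root I_D = 0.925 mA gives V_GS = 1.18 V ≤ V_t, so take I_D = 0.645 mA.
Then V_GS = 2.5 V and V_DS = V_DD − I_D(R_D+R_S) = 17 − 0.645×8 = 11.8 V.
Saturation requires V_DS ≥ V_GS − V_t = 0.599 V; 11.8 ≥ 0.599 ✓.

I_D ≈ 0.65 mA, V_DS ≈ 12 V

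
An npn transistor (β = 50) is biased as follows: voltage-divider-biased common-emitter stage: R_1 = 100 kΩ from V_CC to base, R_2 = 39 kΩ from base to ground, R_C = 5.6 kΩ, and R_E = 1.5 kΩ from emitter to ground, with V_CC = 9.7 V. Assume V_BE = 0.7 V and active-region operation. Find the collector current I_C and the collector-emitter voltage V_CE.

I_C ≈ 0.97 mA, V_CE ≈ 2.8 V

Thevenize the base divider: V_Th = V_CC·R_2/(R_1+R_2) = 9.7×39/139 = 2.72 V, R_Th = R_1‖R_2 = 28.1 kΩ.
Base-emitter loop: V_Th = I_B·R_Th + V_BE + (β+1)I_B·R_E, so I_B = (2.72 − 0.7) / (28.1 + 51×1.5) = 0.0193 mA.
I_C = β·I_B = 50×0.0193 = 0.967 mA, and I_E = (β+1)I_B = 0.986 mA.
V_CE = V_CC − I_C·R_C − I_E·R_E = 9.7 − 0.967×5.6 − 0.986×1.5 = 2.81 V.
V_CE = 2.81 V > 0.2 V confirms active-region operation.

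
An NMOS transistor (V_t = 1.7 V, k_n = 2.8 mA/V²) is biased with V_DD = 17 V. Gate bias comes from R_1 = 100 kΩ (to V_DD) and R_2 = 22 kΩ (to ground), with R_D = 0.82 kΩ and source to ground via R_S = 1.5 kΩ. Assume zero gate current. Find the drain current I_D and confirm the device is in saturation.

V_G = V_DD·R_2/(R_1+R_2) = 17×22/122 = 3.07 V.
Assume saturation: I_D = (k_n/2)(V_GS − V_t)² with V_GS = V_G − I_D·R_S = 3.07 − 1.5·I_D.
Substituting gives 3.15·I_D² − 6.74·I_D + 2.61 = 0, with roots I_D = 0.509 or 1.63 mA.
The root I_D = 1.63 mA gives V_GS = 0.621 V ≤ V_t, so take I_D = 0.509 mA.
Then V_GS = 2.3 V and V_DS = V_DD − I_D(R_D+R_S) = 17 − 0.509×2.32 = 15.8 V.
Saturation requires V_DS ≥ V_GS − V_t = 0.603 V; 15.8 ≥ 0.603 ✓.

I_D ≈ 0.51 mA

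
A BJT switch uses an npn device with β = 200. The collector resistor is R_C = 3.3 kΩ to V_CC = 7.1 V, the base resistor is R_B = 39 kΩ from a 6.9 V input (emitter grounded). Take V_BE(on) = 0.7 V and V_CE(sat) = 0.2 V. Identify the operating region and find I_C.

Assume active: I_B = (6.9 − 0.7)/39 = 0.159 mA, giving I_C = β·I_B = 31.8 mA.
But then V_CE = 7.1 − 31.8×3.3 = -97.8 V < V_CE(sat) = 0.2 V — impossible in the active region.
So the transistor is saturated. With V_CE = 0.2 V, I_C = (V_CC − 0.2)/R_C = 6.9/3.3 = 2.09 mA.
Check: β·I_B = 31.8 mA > I_C = 2.09 mA, confirming saturation.

saturation; I_C ≈ 2.1 mA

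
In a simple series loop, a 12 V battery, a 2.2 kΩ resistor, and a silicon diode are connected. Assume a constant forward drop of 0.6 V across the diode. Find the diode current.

I ≈ 5.2 mA

KVL around the loop: 12 = V_D + I·R = 0.6 + I × 2.2 kΩ.
So I = (12 − 0.6) / 2.2 kΩ = 11.4 / 2.2 = 5.18 mA.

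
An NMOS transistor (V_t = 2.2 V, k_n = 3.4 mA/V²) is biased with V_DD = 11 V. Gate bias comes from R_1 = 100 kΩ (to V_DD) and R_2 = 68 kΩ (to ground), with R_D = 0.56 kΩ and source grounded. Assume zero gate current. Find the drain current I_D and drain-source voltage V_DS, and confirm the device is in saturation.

I_D ≈ 8.6 mA, V_DS ≈ 6.2 V

V_G = V_DD·R_2/(R_1+R_2) = 11×68/168 = 4.45 V. With the source grounded, V_GS = V_G = 4.45 V.
Assume saturation: I_D = (k_n/2)(V_GS − V_t)² = (3.4/2)×(4.45 − 2.2)² = 1.7×2.25² = 8.62 mA.
V_DS = V_DD − I_D·R_D = 11 − 8.62×0.56 = 6.17 V.
Saturation requires V_DS ≥ V_GS − V_t = 2.25 V; 6.17 ≥ 2.25 ✓.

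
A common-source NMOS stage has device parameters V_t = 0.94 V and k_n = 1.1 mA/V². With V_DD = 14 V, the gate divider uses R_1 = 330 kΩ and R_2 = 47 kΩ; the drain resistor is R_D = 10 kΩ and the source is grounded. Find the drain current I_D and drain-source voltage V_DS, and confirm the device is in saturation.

V_G = V_DD·R_2/(R_1+R_2) = 14×47/377 = 1.75 V. With the source grounded, V_GS = V_G = 1.75 V.
Assume saturation: I_D = (k_n/2)(V_GS − V_t)² = (1.1/2)×(1.75 − 0.94)² = 0.55×0.805² = 0.357 mA.
V_DS = V_DD − I_D·R_D = 14 − 0.357×10 = 10.4 V.
Saturation requires V_DS ≥ V_GS − V_t = 0.805 V; 10.4 ≥ 0.805 ✓.

I_D ≈ 0.36 mA, V_DS ≈ 10 V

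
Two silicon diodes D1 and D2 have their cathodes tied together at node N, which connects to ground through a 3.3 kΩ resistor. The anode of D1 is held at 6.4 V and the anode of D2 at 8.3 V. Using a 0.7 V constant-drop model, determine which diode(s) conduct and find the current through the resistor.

Only D2 conducts; I_R ≈ 2.3 mA

Assume both conduct. Then node N would need to be at both 6.4−0.7 = 5.7 V and 8.3−0.7 = 7.6 V, which is impossible.
Assume only D2 conducts: V_N = 8.3 − 0.7 = 7.6 V, so I_R = 7.6/3.3 = 2.3 mA.
Check D1: its anode-to-cathode voltage is 6.4 − 7.6 = -1.2 V < 0.7 V, so it is off. The assumption is consistent.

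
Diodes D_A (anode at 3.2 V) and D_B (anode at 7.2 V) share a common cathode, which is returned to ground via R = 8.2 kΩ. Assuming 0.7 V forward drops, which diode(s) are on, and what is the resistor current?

Only D_B conducts; I_R ≈ 0.79 mA

Assume both conduct. Then node N would need to be at both 3.2−0.7 = 2.5 V and 7.2−0.7 = 6.5 V, which is impossible.
Assume only D_B conducts: V_N = 7.2 − 0.7 = 6.5 V, so I_R = 6.5/8.2 = 0.793 mA.
Check D_A: its anode-to-cathode voltage is 3.2 − 6.5 = -3.3 V < 0.7 V, so it is off. The assumption is consistent.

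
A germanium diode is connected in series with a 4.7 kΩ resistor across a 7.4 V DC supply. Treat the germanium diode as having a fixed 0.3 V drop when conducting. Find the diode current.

KVL around the loop: 7.4 = V_D + I·R = 0.3 + I × 4.7 kΩ.
So I = (7.4 − 0.3) / 4.7 kΩ = 7.1 / 4.7 = 1.51 mA.

I ≈ 1.5 mA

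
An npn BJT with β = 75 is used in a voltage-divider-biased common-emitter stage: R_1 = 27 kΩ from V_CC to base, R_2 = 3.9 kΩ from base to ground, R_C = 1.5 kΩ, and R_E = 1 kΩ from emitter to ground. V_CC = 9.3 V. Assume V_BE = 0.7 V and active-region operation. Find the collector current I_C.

Thevenize the base divider: V_Th = V_CC·R_2/(R_1+R_2) = 9.3×3.9/30.9 = 1.17 V, R_Th = R_1‖R_2 = 3.41 kΩ.
Base-emitter loop: V_Th = I_B·R_Th + V_BE + (β+1)I_B·R_E, so I_B = (1.17 − 0.7) / (3.41 + 76×1) = 0.00597 mA.
I_C = β·I_B = 75×0.00597 = 0.447 mA, and I_E = (β+1)I_B = 0.453 mA.
V_CE = V_CC − I_C·R_C − I_E·R_E = 9.3 − 0.447×1.5 − 0.453×1 = 8.18 V.
V_CE = 8.18 V > 0.2 V confirms active-region operation.

I_C ≈ 0.45 mA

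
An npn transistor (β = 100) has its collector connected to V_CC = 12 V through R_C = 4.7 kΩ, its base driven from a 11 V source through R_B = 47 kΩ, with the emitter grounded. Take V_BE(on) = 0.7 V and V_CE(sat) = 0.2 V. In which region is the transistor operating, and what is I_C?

Assume active: I_B = (11 − 0.7)/47 = 0.219 mA, giving I_C = β·I_B = 21.9 mA.
But then V_CE = 12 − 21.9×4.7 = -91 V < V_CE(sat) = 0.2 V — impossible in the active region.
So the transistor is saturated. With V_CE = 0.2 V, I_C = (V_CC − 0.2)/R_C = 11.8/4.7 = 2.51 mA.
Check: β·I_B = 21.9 mA > I_C = 2.51 mA, confirming saturation.

saturation; I_C ≈ 2.5 mA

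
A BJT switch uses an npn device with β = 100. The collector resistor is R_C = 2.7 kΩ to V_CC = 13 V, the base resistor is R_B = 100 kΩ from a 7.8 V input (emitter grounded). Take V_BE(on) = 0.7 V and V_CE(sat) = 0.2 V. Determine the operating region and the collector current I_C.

saturation; I_C ≈ 4.7 mA

Assume active: I_B = (7.8 − 0.7)/100 = 0.071 mA, giving I_C = β·I_B = 7.1 mA.
But then V_CE = 13 − 7.1×2.7 = -6.17 V < V_CE(sat) = 0.2 V — impossible in the active region.
So the transistor is saturated. With V_CE = 0.2 V, I_C = (V_CC − 0.2)/R_C = 12.8/2.7 = 4.74 mA.
Check: β·I_B = 7.1 mA > I_C = 4.74 mA, confirming saturation.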